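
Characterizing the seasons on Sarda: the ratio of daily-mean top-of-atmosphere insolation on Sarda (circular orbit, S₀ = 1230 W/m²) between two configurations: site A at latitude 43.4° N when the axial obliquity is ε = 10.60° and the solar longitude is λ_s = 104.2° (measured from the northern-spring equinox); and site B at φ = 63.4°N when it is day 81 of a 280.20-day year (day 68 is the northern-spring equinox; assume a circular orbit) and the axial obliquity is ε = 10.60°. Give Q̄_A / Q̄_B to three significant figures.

Q̄_A / Q̄_B ≈ 1.75

— Configuration A (φ=+43.4°):
Solar declination: sin δ = sin ε · sin λ_s = sin 10.60° × sin 104.2° = 0.17833, so δ = +10.273°.
cos H₀ = −tan(+43.4°) tan(+10.273°) = -0.1714, H₀ = 1.7430 rad.
Bracket: H₀ sin φ sin δ + cos φ cos δ sin H₀ = 1.7430×0.68709×0.17833 + 0.72657×0.98397×0.98520 = 0.213568 + 0.704342 = 0.917910.
Q̄ = (S₀/π) × [bracket] = (1230/π) × 0.917910 = 359.38 W/m².
— Configuration B (φ=+63.4°):
Solar longitude: λ_s = 360° × (81 − 68)/280.20 = 16.702°.
sin δ = sin 10.60° × sin 16.702° = 0.05287, so δ = +3.031°.
cos H₀ = −tan(+63.4°) tan(+3.031°) = -0.1057, H₀ = 1.6767 rad.
Bracket: H₀ sin φ sin δ + cos φ cos δ sin H₀ = 1.6767×0.89415×0.05287 + 0.44776×0.99860×0.99440 = 0.079264 + 0.444629 = 0.523893.
Q̄ = (S₀/π) × [bracket] = (1230/π) × 0.523893 = 205.12 W/m².
Ratio Q̄_A / Q̄_B = 359.38 / 205.12 = 1.752.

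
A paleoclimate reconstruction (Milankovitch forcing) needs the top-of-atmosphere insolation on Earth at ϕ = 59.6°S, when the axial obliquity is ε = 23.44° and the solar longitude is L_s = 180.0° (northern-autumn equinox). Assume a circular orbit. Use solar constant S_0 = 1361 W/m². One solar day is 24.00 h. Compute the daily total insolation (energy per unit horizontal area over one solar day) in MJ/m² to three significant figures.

Solar declination: sin δ = sin ε · sin L_s = sin 23.44° × sin 180.0° = 0.00000, so δ = +0.000°.
cos h₀ = −tan(-59.6°) tan(+0.000°) = 0.0000, h₀ = 1.5708 rad.
Bracket: h₀ sin ϕ sin δ + cos ϕ cos δ sin h₀ = 1.5708×-0.86251×0.00000 + 0.50603×1.00000×1.00000 = -0.000000 + 0.506030 = 0.506030.
Q̄ = (S_0/π) × [bracket] = (1361/π) × 0.506030 = 219.22 W/m².
Daily total = Q̄ × 24.00 h × 3600 s/h = 219.22 × 24.00 × 3600 / 10⁶ = 18.94 MJ/m².

18.9 MJ/m²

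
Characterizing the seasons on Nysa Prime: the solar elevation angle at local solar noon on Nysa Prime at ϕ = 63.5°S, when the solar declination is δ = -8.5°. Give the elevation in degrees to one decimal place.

35.0°

At local noon the hour angle is zero, so the zenith angle equals |ϕ − δ| = |-63.5° − (-8.500°)| = 55.000°.
Elevation = 90° − 55.000° = 35.0°.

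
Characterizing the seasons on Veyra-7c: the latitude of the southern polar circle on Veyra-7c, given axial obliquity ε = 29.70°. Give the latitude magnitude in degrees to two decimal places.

60.30°

The polar circle is the lowest latitude that experiences at least one full rotation of continuous darkness at the northern-summer solstice; it lies at |φ| = 90° − ε = 90° − 29.70° = 60.30°.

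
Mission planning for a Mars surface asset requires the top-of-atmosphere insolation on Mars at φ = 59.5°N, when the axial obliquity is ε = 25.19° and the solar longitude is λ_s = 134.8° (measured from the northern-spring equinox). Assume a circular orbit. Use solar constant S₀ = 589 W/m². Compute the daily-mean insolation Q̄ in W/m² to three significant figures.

Q̄ ≈ 181 W/m²

Solar declination: sin δ = sin ε · sin λ_s = sin 25.19° × sin 134.8° = 0.30201, so δ = +17.578°.
cos H₀ = −tan(+59.5°) tan(+17.578°) = -0.5378, H₀ = 2.1386 rad.
Bracket: H₀ sin φ sin δ + cos φ cos δ sin H₀ = 2.1386×0.86163×0.30201 + 0.50754×0.95331×0.84306 = 0.556508 + 0.407909 = 0.964417.
Q̄ = (S₀/π) × [bracket] = (589/π) × 0.964417 = 180.8 W/m².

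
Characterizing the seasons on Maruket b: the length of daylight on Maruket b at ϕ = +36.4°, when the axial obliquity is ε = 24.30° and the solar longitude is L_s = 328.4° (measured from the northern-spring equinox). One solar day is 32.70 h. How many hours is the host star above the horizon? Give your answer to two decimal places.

Solar declination: sin δ = sin ε · sin L_s = sin 24.30° × sin 328.4° = -0.21563, so δ = -12.452°.
cos h₀ = −tan ϕ · tan δ = −tan(+36.4°) × tan(-12.452°) = 0.1628, so h₀ = 1.4073 rad = 80.63°.
Daylight = 2h₀/(2π) × 32.70 h = (1.4073/π) × 32.70 = 14.65 h.

14.65 h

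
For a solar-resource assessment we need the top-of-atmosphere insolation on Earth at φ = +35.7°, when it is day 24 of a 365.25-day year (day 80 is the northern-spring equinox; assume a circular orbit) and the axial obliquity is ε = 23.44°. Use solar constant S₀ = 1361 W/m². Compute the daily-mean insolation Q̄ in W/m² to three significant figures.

Solar longitude: λ_s = 360° × (24 − 80)/365.25 = -55.195°, i.e. -55.195° + 360° = 304.805°.
sin δ = sin 23.44° × sin 304.805° = -0.32662, so δ = -19.064°.
cos H₀ = −tan(+35.7°) tan(-19.064°) = 0.2483, H₀ = 1.3198 rad.
Bracket: H₀ sin φ sin δ + cos φ cos δ sin H₀ = 1.3198×0.58354×-0.32662 + 0.81208×0.94515×0.96868 = -0.251548 + 0.743498 = 0.491950.
Q̄ = (S₀/π) × [bracket] = (1361/π) × 0.491950 = 213.1 W/m².

Q̄ ≈ 213 W/m²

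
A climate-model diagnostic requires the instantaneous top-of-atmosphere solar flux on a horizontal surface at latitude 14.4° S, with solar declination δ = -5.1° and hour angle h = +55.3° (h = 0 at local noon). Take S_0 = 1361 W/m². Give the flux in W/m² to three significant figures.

778 W/m²

cos θ_z = sin ϕ sin δ + cos ϕ cos δ cos h = 0.022107 + 0.549212 = 0.571319.
Flux = S_0 · cos θ_z = 1361 × 0.571319 = 777.6 W/m².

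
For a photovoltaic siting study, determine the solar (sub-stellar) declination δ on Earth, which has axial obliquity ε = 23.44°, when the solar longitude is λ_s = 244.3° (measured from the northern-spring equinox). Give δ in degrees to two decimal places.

δ = -21.00°

sin δ = sin ε · sin λ_s = sin 23.44° × sin 244.3° = -0.358438.
δ = arcsin(-0.358438) = -21.00°.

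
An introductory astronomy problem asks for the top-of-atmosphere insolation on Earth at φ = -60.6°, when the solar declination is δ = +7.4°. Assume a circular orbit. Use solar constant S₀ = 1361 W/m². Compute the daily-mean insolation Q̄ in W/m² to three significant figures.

cos H₀ = −tan(-60.6°) tan(+7.400°) = 0.2305, H₀ = 1.3382 rad.
Bracket: H₀ sin φ sin δ + cos φ cos δ sin H₀ = 1.3382×-0.87121×0.12880 + 0.49090×0.99167×0.97307 = -0.150162 + 0.473701 = 0.323539.
Q̄ = (S₀/π) × [bracket] = (1361/π) × 0.323539 = 140.2 W/m².

Q̄ ≈ 140 W/m²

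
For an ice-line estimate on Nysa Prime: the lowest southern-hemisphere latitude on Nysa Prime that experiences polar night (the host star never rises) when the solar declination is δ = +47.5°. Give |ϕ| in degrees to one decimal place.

|ϕ| = 42.5°

Polar night requires cos h₀ = −tan ϕ tan δ ≥ 1, i.e. tan ϕ tan δ ≤ −1.
The boundary is |tan ϕ| · |tan δ| = 1, so |ϕ| = 90° − |δ| = 90° − 47.5° = 42.5° in the southern hemisphere.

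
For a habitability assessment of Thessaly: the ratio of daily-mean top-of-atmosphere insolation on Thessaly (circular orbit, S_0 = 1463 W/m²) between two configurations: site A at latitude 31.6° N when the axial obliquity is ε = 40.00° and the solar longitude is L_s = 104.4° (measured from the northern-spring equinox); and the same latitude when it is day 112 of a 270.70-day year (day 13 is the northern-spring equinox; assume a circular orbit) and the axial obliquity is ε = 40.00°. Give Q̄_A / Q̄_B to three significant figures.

— Configuration A (ϕ=+31.6°):
Solar declination: sin δ = sin ε · sin L_s = sin 40.00° × sin 104.4° = 0.62259, so δ = +38.506°.
cos h₀ = −tan(+31.6°) tan(+38.506°) = -0.4895, h₀ = 2.0823 rad.
Bracket: h₀ sin ϕ sin δ + cos ϕ cos δ sin h₀ = 2.0823×0.52399×0.62259 + 0.85173×0.78255×0.87203 = 0.679311 + 0.581227 = 1.260538.
Q̄ = (S_0/π) × [bracket] = (1463/π) × 1.260538 = 587.02 W/m².
— Configuration B (ϕ=+31.6°):
Solar longitude: L_s = 360° × (112 − 13)/270.70 = 131.659°.
sin δ = sin 40.00° × sin 131.659° = 0.48024, so δ = +28.701°.
cos h₀ = −tan(+31.6°) tan(+28.701°) = -0.3368, h₀ = 1.9143 rad.
Bracket: h₀ sin ϕ sin δ + cos ϕ cos δ sin h₀ = 1.9143×0.52399×0.48024 + 0.85173×0.87714×0.94157 = 0.481716 + 0.703434 = 1.185150.
Q̄ = (S_0/π) × [bracket] = (1463/π) × 1.185150 = 551.91 W/m².
Ratio Q̄_A / Q̄_B = 587.02 / 551.91 = 1.064.

Q̄_A / Q̄_B ≈ 1.06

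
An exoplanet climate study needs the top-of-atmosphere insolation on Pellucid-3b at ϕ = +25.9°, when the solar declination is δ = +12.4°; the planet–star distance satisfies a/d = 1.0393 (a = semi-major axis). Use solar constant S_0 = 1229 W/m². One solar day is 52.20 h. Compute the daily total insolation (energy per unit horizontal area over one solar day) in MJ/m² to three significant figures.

81.9 MJ/m²

cos h₀ = −tan(+25.9°) tan(+12.400°) = -0.1068, h₀ = 1.6778 rad.
Bracket: h₀ sin ϕ sin δ + cos ϕ cos δ sin h₀ = 1.6778×0.43680×0.21474 + 0.89956×0.97667×0.99428 = 0.157375 + 0.873548 = 1.030923.
Inverse-square distance factor (a/d)² = 1.0393² = 1.080144.
Q̄ = (S_0/π) × 1.080144 × [bracket] = (1229/π) × 1.080144 × 1.030923 = 435.62 W/m².
Daily total = Q̄ × 52.20 h × 3600 s/h = 435.62 × 52.20 × 3600 / 10⁶ = 81.86 MJ/m².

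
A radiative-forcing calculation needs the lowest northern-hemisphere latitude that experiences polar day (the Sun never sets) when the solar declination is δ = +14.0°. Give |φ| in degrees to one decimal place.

Polar day requires cos H₀ = −tan φ tan δ ≤ −1, i.e. tan φ tan δ ≥ 1.
The boundary is |tan φ| · |tan δ| = 1, so |φ| = 90° − |δ| = 90° − 14.0° = 76.0° in the northern hemisphere.

|φ| = 76.0°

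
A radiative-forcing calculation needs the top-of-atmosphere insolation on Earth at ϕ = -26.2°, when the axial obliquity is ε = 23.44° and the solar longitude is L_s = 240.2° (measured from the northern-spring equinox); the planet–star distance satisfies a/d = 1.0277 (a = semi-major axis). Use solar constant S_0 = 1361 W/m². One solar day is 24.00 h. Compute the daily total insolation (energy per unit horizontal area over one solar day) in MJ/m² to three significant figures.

Solar declination: sin δ = sin ε · sin L_s = sin 23.44° × sin 240.2° = -0.34519, so δ = -20.193°.
cos h₀ = −tan(-26.2°) tan(-20.193°) = -0.1810, h₀ = 1.7528 rad.
Bracket: h₀ sin ϕ sin δ + cos ϕ cos δ sin h₀ = 1.7528×-0.44151×-0.34519 + 0.89726×0.93853×0.98349 = 0.267135 + 0.828202 = 1.095337.
Inverse-square distance factor (a/d)² = 1.0277² = 1.056167.
Q̄ = (S_0/π) × 1.056167 × [bracket] = (1361/π) × 1.056167 × 1.095337 = 501.17 W/m².
Daily total = Q̄ × 24.00 h × 3600 s/h = 501.17 × 24.00 × 3600 / 10⁶ = 43.30 MJ/m².

43.3 MJ/m²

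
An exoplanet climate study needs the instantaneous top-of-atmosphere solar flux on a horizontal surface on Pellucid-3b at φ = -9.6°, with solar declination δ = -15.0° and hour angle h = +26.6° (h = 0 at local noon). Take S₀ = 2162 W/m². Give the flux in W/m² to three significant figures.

1.93e+03 W/m²

cos θ_z = sin φ sin δ + cos φ cos δ cos h = 0.043163 + 0.851592 = 0.894755.
Flux = S₀ · cos θ_z = 2162 × 0.894755 = 1934 W/m².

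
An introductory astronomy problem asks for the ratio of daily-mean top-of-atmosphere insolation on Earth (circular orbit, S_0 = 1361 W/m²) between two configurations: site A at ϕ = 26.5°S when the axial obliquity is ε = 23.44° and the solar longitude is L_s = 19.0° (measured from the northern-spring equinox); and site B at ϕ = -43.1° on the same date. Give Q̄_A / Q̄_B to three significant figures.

— Configuration A (ϕ=-26.5°):
Solar declination: sin δ = sin ε · sin L_s = sin 23.44° × sin 19.0° = 0.12951, so δ = +7.441°.
cos h₀ = −tan(-26.5°) tan(+7.441°) = 0.0651, h₀ = 1.5056 rad.
Bracket: h₀ sin ϕ sin δ + cos ϕ cos δ sin h₀ = 1.5056×-0.44620×0.12951 + 0.89493×0.99158×0.99788 = -0.087005 + 0.885513 = 0.798508.
Q̄ = (S_0/π) × [bracket] = (1361/π) × 0.798508 = 345.93 W/m².
— Configuration B (ϕ=-43.1°):
cos h₀ = −tan(-43.1°) tan(+7.441°) = 0.1222, h₀ = 1.4483 rad.
Bracket: h₀ sin ϕ sin δ + cos ϕ cos δ sin h₀ = 1.4483×-0.68327×0.12951 + 0.73016×0.99158×0.99250 = -0.128160 + 0.718582 = 0.590422.
Q̄ = (S_0/π) × [bracket] = (1361/π) × 0.590422 = 255.78 W/m².
Ratio Q̄_A / Q̄_B = 345.93 / 255.78 = 1.352.

Q̄_A / Q̄_B ≈ 1.35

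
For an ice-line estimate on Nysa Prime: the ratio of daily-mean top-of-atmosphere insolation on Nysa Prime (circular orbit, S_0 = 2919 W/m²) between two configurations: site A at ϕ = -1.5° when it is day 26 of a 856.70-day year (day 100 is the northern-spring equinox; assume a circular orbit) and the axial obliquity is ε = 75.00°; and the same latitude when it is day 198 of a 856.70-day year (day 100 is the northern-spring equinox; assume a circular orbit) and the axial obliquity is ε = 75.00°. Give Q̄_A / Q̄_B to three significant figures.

— Configuration A (ϕ=-1.5°):
Solar longitude: L_s = 360° × (26 − 100)/856.70 = -31.096°, i.e. -31.096° + 360° = 328.904°.
sin δ = sin 75.00° × sin 328.904° = -0.49888, so δ = -29.926°.
cos h₀ = −tan(-1.5°) tan(-29.926°) = -0.0151, h₀ = 1.5859 rad.
Bracket: h₀ sin ϕ sin δ + cos ϕ cos δ sin h₀ = 1.5859×-0.02618×-0.49888 + 0.99966×0.86667×0.99989 = 0.020713 + 0.866280 = 0.886993.
Q̄ = (S_0/π) × [bracket] = (2919/π) × 0.886993 = 824.15 W/m².
— Configuration B (ϕ=-1.5°):
Solar longitude: L_s = 360° × (198 − 100)/856.70 = 41.181°.
sin δ = sin 75.00° × sin 41.181° = 0.63601, so δ = +39.495°.
cos h₀ = −tan(-1.5°) tan(+39.495°) = 0.0216, h₀ = 1.5492 rad.
Bracket: h₀ sin ϕ sin δ + cos ϕ cos δ sin h₀ = 1.5492×-0.02618×0.63601 + 0.99966×0.77168×0.99977 = -0.025795 + 0.771240 = 0.745445.
Q̄ = (S_0/π) × [bracket] = (2919/π) × 0.745445 = 692.63 W/m².
Ratio Q̄_A / Q̄_B = 824.15 / 692.63 = 1.190.

Q̄_A / Q̄_B ≈ 1.19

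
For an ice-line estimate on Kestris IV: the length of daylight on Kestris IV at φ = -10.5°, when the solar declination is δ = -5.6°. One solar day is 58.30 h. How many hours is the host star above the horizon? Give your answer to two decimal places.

29.49 h

cos H₀ = −tan φ · tan δ = −tan(-10.5°) × tan(-5.600°) = -0.0182, so H₀ = 1.5890 rad = 91.04°.
Daylight = 2H₀/(2π) × 58.30 h = (1.5890/π) × 58.30 = 29.49 h.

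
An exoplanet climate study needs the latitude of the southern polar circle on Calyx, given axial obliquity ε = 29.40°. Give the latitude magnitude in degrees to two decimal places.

The polar circle is the lowest latitude that experiences at least one full rotation of continuous darkness at the northern-summer solstice; it lies at |φ| = 90° − ε = 90° − 29.40° = 60.60°.

60.60°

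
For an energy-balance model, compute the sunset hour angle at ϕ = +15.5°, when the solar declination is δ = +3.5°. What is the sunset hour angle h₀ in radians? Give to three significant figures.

cos h₀ = −tan ϕ · tan δ = −tan(+15.5°) × tan(+3.500°) = -0.0170, so h₀ = 1.5878 rad = 90.97°.

h₀ = 1.59 rad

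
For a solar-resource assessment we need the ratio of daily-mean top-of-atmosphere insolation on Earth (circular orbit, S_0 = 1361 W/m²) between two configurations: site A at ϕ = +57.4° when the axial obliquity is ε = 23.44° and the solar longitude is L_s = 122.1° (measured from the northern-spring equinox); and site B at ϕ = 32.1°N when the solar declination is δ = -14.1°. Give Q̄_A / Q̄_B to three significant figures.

— Configuration A (ϕ=+57.4°):
Solar declination: sin δ = sin ε · sin L_s = sin 23.44° × sin 122.1° = 0.33698, so δ = +19.693°.
cos h₀ = −tan(+57.4°) tan(+19.693°) = -0.5596, h₀ = 2.1648 rad.
Bracket: h₀ sin ϕ sin δ + cos ϕ cos δ sin h₀ = 2.1648×0.84245×0.33698 + 0.53877×0.94151×0.82873 = 0.614562 + 0.420379 = 1.034941.
Q̄ = (S_0/π) × [bracket] = (1361/π) × 1.034941 = 448.36 W/m².
— Configuration B (ϕ=+32.1°):
cos h₀ = −tan(+32.1°) tan(-14.100°) = 0.1576, h₀ = 1.4126 rad.
Bracket: h₀ sin ϕ sin δ + cos ϕ cos δ sin h₀ = 1.4126×0.53140×-0.24362 + 0.84712×0.96987×0.98751 = -0.182875 + 0.811335 = 0.628460.
Q̄ = (S_0/π) × [bracket] = (1361/π) × 0.628460 = 272.26 W/m².
Ratio Q̄_A / Q̄_B = 448.36 / 272.26 = 1.647.

Q̄_A / Q̄_B ≈ 1.65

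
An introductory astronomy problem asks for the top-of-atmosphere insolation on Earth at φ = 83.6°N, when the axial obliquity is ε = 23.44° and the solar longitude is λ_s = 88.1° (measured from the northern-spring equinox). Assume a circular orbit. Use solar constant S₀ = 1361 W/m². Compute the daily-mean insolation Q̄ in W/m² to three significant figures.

Q̄ ≈ 538 W/m²

Solar declination: sin δ = sin ε · sin λ_s = sin 23.44° × sin 88.1° = 0.39757, so δ = +23.426°.
cos H₀ = −tan(+83.6°) tan(+23.426°) = -3.8628 ≤ −1 ⇒ polar day, H₀ = π.
Bracket: H₀ sin φ sin δ + cos φ cos δ sin H₀ = 3.1416×0.99377×0.39757 + 0.11147×0.91757×0.00000 = 1.241225 + 0.000000 = 1.241225.
Q̄ = (S₀/π) × [bracket] = (1361/π) × 1.241225 = 537.7 W/m².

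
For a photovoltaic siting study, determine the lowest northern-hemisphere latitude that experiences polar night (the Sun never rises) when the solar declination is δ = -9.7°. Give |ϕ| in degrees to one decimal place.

Polar night requires cos h₀ = −tan ϕ tan δ ≥ 1, i.e. tan ϕ tan δ ≤ −1.
The boundary is |tan ϕ| · |tan δ| = 1, so |ϕ| = 90° − |δ| = 90° − 9.7° = 80.3° in the northern hemisphere.

|ϕ| = 80.3°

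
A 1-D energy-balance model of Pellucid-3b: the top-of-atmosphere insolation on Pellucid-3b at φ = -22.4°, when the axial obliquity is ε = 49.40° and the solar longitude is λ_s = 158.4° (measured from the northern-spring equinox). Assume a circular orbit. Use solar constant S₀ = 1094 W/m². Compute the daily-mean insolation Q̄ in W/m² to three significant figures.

Solar declination: sin δ = sin ε · sin λ_s = sin 49.40° × sin 158.4° = 0.27951, so δ = +16.231°.
cos H₀ = −tan(-22.4°) tan(+16.231°) = 0.1200, H₀ = 1.4505 rad.
Bracket: H₀ sin φ sin δ + cos φ cos δ sin H₀ = 1.4505×-0.38107×0.27951 + 0.92455×0.96014×0.99278 = -0.154497 + 0.881288 = 0.726791.
Q̄ = (S₀/π) × [bracket] = (1094/π) × 0.726791 = 253.1 W/m².

Q̄ ≈ 253 W/m²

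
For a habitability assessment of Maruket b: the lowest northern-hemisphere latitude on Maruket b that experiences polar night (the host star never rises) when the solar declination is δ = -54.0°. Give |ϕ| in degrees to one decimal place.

|ϕ| = 36.0°

Polar night requires cos h₀ = −tan ϕ tan δ ≥ 1, i.e. tan ϕ tan δ ≤ −1.
The boundary is |tan ϕ| · |tan δ| = 1, so |ϕ| = 90° − |δ| = 90° − 54.0° = 36.0° in the northern hemisphere.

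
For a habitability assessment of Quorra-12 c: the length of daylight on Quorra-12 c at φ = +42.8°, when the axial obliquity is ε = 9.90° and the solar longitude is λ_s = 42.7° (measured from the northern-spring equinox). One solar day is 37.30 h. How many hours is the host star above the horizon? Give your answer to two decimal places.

19.94 h

Solar declination: sin δ = sin ε · sin λ_s = sin 9.90° × sin 42.7° = 0.11660, so δ = +6.696°.
cos H₀ = −tan φ · tan δ = −tan(+42.8°) × tan(+6.696°) = -0.1087, so H₀ = 1.6797 rad = 96.24°.
Daylight = 2H₀/(2π) × 37.30 h = (1.6797/π) × 37.30 = 19.94 h.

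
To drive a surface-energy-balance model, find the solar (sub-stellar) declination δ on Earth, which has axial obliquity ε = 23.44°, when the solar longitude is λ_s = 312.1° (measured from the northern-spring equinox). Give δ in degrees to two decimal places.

δ = -17.17°

sin δ = sin ε · sin λ_s = sin 23.44° × sin 312.1° = -0.295149.
δ = arcsin(-0.295149) = -17.17°.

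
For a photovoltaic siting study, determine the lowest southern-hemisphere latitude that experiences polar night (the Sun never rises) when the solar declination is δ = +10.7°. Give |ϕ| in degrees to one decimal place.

|ϕ| = 79.3°

Polar night requires cos h₀ = −tan ϕ tan δ ≥ 1, i.e. tan ϕ tan δ ≤ −1.
The boundary is |tan ϕ| · |tan δ| = 1, so |ϕ| = 90° − |δ| = 90° − 10.7° = 79.3° in the southern hemisphere.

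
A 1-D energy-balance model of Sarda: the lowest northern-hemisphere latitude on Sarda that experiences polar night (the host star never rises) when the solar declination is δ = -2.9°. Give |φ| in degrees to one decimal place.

|φ| = 87.1°

Polar night requires cos H₀ = −tan φ tan δ ≥ 1, i.e. tan φ tan δ ≤ −1.
The boundary is |tan φ| · |tan δ| = 1, so |φ| = 90° − |δ| = 90° − 2.9° = 87.1° in the northern hemisphere.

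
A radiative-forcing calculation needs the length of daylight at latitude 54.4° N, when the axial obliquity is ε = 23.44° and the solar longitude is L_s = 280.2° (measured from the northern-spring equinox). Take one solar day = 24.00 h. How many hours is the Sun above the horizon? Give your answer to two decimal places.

7.14 h

Solar declination: sin δ = sin ε · sin L_s = sin 23.44° × sin 280.2° = -0.39150, so δ = -23.048°.
cos h₀ = −tan ϕ · tan δ = −tan(+54.4°) × tan(-23.048°) = 0.5943, so h₀ = 0.9344 rad = 53.54°.
Daylight = 2h₀/(2π) × 24.00 h = (0.9344/π) × 24.00 = 7.14 h.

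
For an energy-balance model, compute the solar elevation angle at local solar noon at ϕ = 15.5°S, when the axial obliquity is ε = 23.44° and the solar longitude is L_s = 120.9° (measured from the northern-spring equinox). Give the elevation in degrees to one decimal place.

Solar declination: sin δ = sin ε · sin L_s = sin 23.44° × sin 120.9° = 0.34133, so δ = +19.958°.
At local noon the hour angle is zero, so the zenith angle equals |ϕ − δ| = |-15.5° − (+19.958°)| = 35.458°.
Elevation = 90° − 35.458° = 54.5°.

54.5°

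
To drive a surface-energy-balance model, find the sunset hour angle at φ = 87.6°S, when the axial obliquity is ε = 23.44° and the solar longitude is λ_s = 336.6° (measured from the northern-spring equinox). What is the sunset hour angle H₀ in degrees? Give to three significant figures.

H₀ = 180°

Solar declination: sin δ = sin ε · sin λ_s = sin 23.44° × sin 336.6° = -0.15798, so δ = -9.090°.
Sunrise equation: cos H₀ = −tan φ · tan δ = -3.8172 ≤ −1, so the Sun never sets (polar day) and H₀ = π.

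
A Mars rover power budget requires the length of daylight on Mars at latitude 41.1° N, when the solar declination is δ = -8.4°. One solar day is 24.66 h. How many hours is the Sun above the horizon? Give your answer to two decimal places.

cos H₀ = −tan φ · tan δ = −tan(+41.1°) × tan(-8.400°) = 0.1288, so H₀ = 1.4416 rad = 82.60°.
Daylight = 2H₀/(2π) × 24.66 h = (1.4416/π) × 24.66 = 11.32 h.

11.32 h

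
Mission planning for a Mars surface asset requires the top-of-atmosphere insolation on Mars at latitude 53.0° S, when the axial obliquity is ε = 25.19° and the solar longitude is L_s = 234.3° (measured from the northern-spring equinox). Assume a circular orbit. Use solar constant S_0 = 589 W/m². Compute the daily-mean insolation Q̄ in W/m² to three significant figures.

Q̄ ≈ 200 W/m²

Solar declination: sin δ = sin ε · sin L_s = sin 25.19° × sin 234.3° = -0.34564, so δ = -20.221°.
cos h₀ = −tan(-53.0°) tan(-20.221°) = -0.4888, h₀ = 2.0815 rad.
Bracket: h₀ sin ϕ sin δ + cos ϕ cos δ sin h₀ = 2.0815×-0.79864×-0.34564 + 0.60182×0.93837×0.87239 = 0.574581 + 0.492665 = 1.067246.
Q̄ = (S_0/π) × [bracket] = (589/π) × 1.067246 = 200.1 W/m².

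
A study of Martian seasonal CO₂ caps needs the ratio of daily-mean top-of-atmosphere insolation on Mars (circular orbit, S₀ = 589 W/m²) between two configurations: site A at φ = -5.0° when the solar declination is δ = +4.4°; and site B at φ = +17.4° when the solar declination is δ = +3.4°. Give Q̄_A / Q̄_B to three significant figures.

Q̄_A / Q̄_B ≈ 1.00

— Configuration A (φ=-5.0°):
cos H₀ = −tan(-5.0°) tan(+4.400°) = 0.0067, H₀ = 1.5641 rad.
Bracket: H₀ sin φ sin δ + cos φ cos δ sin H₀ = 1.5641×-0.08716×0.07672 + 0.99619×0.99705×0.99998 = -0.010459 + 0.993231 = 0.982772.
Q̄ = (S₀/π) × [bracket] = (589/π) × 0.982772 = 184.25 W/m².
— Configuration B (φ=+17.4°):
cos H₀ = −tan(+17.4°) tan(+3.400°) = -0.0186, H₀ = 1.5894 rad.
Bracket: H₀ sin φ sin δ + cos φ cos δ sin H₀ = 1.5894×0.29904×0.05931 + 0.95424×0.99824×0.99983 = 0.028190 + 0.952399 = 0.980589.
Q̄ = (S₀/π) × [bracket] = (589/π) × 0.980589 = 183.85 W/m².
Ratio Q̄_A / Q̄_B = 184.25 / 183.85 = 1.002.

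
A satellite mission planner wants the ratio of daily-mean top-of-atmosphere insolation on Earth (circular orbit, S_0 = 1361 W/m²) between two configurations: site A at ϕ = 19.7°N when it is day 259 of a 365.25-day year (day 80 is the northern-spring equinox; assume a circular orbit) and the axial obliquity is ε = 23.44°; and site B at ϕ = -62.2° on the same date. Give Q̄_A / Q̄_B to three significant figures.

— Configuration A (ϕ=+19.7°):
Solar longitude: L_s = 360° × (259 − 80)/365.25 = 176.427°.
sin δ = sin 23.44° × sin 176.427° = 0.02479, so δ = +1.420°.
cos h₀ = −tan(+19.7°) tan(+1.420°) = -0.0089, h₀ = 1.5797 rad.
Bracket: h₀ sin ϕ sin δ + cos ϕ cos δ sin h₀ = 1.5797×0.33710×0.02479 + 0.94147×0.99969×0.99996 = 0.013201 + 0.941140 = 0.954341.
Q̄ = (S_0/π) × [bracket] = (1361/π) × 0.954341 = 413.44 W/m².
— Configuration B (ϕ=-62.2°):
cos h₀ = −tan(-62.2°) tan(+1.420°) = 0.0470, h₀ = 1.5237 rad.
Bracket: h₀ sin ϕ sin δ + cos ϕ cos δ sin h₀ = 1.5237×-0.88458×0.02479 + 0.46639×0.99969×0.99889 = -0.033413 + 0.465728 = 0.432315.
Q̄ = (S_0/π) × [bracket] = (1361/π) × 0.432315 = 187.29 W/m².
Ratio Q̄_A / Q̄_B = 413.44 / 187.29 = 2.207.

Q̄_A / Q̄_B ≈ 2.21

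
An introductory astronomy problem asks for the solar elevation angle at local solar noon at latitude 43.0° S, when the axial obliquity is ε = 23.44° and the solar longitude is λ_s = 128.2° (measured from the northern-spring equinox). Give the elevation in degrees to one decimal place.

28.8°

Solar declination: sin δ = sin ε · sin λ_s = sin 23.44° × sin 128.2° = 0.31260, so δ = +18.216°.
At local noon the hour angle is zero, so the zenith angle equals |φ − δ| = |-43.0° − (+18.216°)| = 61.216°.
Elevation = 90° − 61.216° = 28.8°.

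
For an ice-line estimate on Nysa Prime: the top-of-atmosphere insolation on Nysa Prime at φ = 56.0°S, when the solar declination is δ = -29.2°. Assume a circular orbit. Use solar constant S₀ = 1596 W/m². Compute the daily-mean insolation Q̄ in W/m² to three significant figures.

cos H₀ = −tan(-56.0°) tan(-29.200°) = -0.8286, H₀ = 2.5474 rad.
Bracket: H₀ sin φ sin δ + cos φ cos δ sin H₀ = 2.5474×-0.82904×-0.48786 + 0.55919×0.87292×0.55988 = 1.030310 + 0.273293 = 1.303603.
Q̄ = (S₀/π) × [bracket] = (1596/π) × 1.303603 = 662.3 W/m².

Q̄ ≈ 662 W/m²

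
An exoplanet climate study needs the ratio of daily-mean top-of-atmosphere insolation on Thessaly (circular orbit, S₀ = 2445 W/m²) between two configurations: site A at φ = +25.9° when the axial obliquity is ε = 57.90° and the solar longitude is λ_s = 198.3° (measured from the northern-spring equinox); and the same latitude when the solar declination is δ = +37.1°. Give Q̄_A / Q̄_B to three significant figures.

Q̄_A / Q̄_B ≈ 0.587

— Configuration A (φ=+25.9°):
Solar declination: sin δ = sin ε · sin λ_s = sin 57.90° × sin 198.3° = -0.26599, so δ = -15.426°.
cos H₀ = −tan(+25.9°) tan(-15.426°) = 0.1340, H₀ = 1.4364 rad.
Bracket: H₀ sin φ sin δ + cos φ cos δ sin H₀ = 1.4364×0.43680×-0.26599 + 0.89956×0.96398×0.99098 = -0.166887 + 0.859336 = 0.692449.
Q̄ = (S₀/π) × [bracket] = (2445/π) × 0.692449 = 538.91 W/m².
— Configuration B (φ=+25.9°):
cos H₀ = −tan(+25.9°) tan(+37.100°) = -0.3672, H₀ = 1.9468 rad.
Bracket: H₀ sin φ sin δ + cos φ cos δ sin H₀ = 1.9468×0.43680×0.60321 + 0.89956×0.79758×0.93013 = 0.512947 + 0.667341 = 1.180288.
Q̄ = (S₀/π) × [bracket] = (2445/π) × 1.180288 = 918.58 W/m².
Ratio Q̄_A / Q̄_B = 538.91 / 918.58 = 0.5867.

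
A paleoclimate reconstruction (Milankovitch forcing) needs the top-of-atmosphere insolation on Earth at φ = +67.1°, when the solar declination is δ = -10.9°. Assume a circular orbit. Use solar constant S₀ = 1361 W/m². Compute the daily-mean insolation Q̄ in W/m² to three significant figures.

Q̄ ≈ 64.5 W/m²

cos H₀ = −tan(+67.1°) tan(-10.900°) = 0.4559, H₀ = 1.0974 rad.
Bracket: H₀ sin φ sin δ + cos φ cos δ sin H₀ = 1.0974×0.92119×-0.18910 + 0.38912×0.98196×0.89004 = -0.191164 + 0.340085 = 0.148921.
Q̄ = (S₀/π) × [bracket] = (1361/π) × 0.148921 = 64.52 W/m².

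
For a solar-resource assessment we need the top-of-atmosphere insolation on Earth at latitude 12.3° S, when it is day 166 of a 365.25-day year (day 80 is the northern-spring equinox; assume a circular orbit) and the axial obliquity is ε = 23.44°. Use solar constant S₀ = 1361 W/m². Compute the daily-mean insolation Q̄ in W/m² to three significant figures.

Solar longitude: λ_s = 360° × (166 − 80)/365.25 = 84.764°.
sin δ = sin 23.44° × sin 84.764° = 0.39613, so δ = +23.336°.
cos H₀ = −tan(-12.3°) tan(+23.336°) = 0.0941, H₀ = 1.4766 rad.
Bracket: H₀ sin φ sin δ + cos φ cos δ sin H₀ = 1.4766×-0.21303×0.39613 + 0.97705×0.91820×0.99557 = -0.124607 + 0.893153 = 0.768546.
Q̄ = (S₀/π) × [bracket] = (1361/π) × 0.768546 = 332.9 W/m².

Q̄ ≈ 333 W/m²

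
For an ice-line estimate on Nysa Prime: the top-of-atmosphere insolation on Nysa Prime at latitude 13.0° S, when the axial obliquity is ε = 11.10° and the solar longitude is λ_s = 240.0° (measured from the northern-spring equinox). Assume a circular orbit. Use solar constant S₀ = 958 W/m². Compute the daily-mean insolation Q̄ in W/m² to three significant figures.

Q̄ ≈ 311 W/m²

Solar declination: sin δ = sin ε · sin λ_s = sin 11.10° × sin 240.0° = -0.16673, so δ = -9.598°.
cos H₀ = −tan(-13.0°) tan(-9.598°) = -0.0390, H₀ = 1.6098 rad.
Bracket: H₀ sin φ sin δ + cos φ cos δ sin H₀ = 1.6098×-0.22495×-0.16673 + 0.97437×0.98600×0.99924 = 0.060377 + 0.959999 = 1.020376.
Q̄ = (S₀/π) × [bracket] = (958/π) × 1.020376 = 311.2 W/m².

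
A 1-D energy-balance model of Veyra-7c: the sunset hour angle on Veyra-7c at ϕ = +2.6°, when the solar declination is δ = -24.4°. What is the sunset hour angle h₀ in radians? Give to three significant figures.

h₀ = 1.55 rad

cos h₀ = −tan ϕ · tan δ = −tan(+2.6°) × tan(-24.400°) = 0.0206, so h₀ = 1.5502 rad = 88.82°.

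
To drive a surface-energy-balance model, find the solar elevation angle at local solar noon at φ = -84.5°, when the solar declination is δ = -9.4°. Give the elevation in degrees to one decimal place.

14.9°

At local noon the hour angle is zero, so the zenith angle equals |φ − δ| = |-84.5° − (-9.400°)| = 75.100°.
Elevation = 90° − 75.100° = 14.9°.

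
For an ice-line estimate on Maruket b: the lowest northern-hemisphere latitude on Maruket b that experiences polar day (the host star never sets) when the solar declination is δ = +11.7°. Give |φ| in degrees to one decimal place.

|φ| = 78.3°

Polar day requires cos H₀ = −tan φ tan δ ≤ −1, i.e. tan φ tan δ ≥ 1.
The boundary is |tan φ| · |tan δ| = 1, so |φ| = 90° − |δ| = 90° − 11.7° = 78.3° in the northern hemisphere.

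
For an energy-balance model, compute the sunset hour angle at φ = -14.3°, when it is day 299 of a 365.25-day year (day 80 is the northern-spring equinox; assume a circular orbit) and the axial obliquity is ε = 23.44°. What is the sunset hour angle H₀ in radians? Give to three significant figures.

Solar longitude: λ_s = 360° × (299 − 80)/365.25 = 215.852°.
sin δ = sin 23.44° × sin 215.852° = -0.23298, so δ = -13.473°.
cos H₀ = −tan φ · tan δ = −tan(-14.3°) × tan(-13.473°) = -0.0611, so H₀ = 1.6319 rad = 93.50°.

H₀ = 1.63 rad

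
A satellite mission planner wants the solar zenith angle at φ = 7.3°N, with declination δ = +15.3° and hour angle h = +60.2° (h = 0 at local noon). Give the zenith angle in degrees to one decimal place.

θ_z = 59.4°

cos θ_z = sin φ sin δ + cos φ cos δ cos h = 0.033529 + 0.475474 = 0.509003.
θ_z = arccos(0.509003) = 59.4°.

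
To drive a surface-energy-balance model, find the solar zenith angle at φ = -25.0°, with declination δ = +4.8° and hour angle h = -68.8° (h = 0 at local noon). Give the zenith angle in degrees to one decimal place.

θ_z = 73.1°

cos θ_z = sin φ sin δ + cos φ cos δ cos h = -0.035364 + 0.326594 = 0.291230.
θ_z = arccos(0.291230) = 73.1°.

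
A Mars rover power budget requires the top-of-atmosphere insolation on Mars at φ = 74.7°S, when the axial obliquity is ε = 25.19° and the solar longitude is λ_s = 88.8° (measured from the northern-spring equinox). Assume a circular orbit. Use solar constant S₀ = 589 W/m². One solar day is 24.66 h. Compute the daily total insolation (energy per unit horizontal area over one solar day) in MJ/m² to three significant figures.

Solar declination: sin δ = sin ε · sin λ_s = sin 25.19° × sin 88.8° = 0.42553, so δ = +25.184°.
cos H₀ = −tan(-74.7°) tan(+25.184°) = 1.7189 ≥ 1 ⇒ polar night, H₀ = 0 and Q̄ = 0.
Daily total = Q̄ × 24.66 h × 3600 s/h = 0.00 MJ/m².

0.00 MJ/m²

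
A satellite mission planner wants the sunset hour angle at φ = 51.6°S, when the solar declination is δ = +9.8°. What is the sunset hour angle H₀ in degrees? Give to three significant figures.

cos H₀ = −tan φ · tan δ = −tan(-51.6°) × tan(+9.800°) = 0.2179, so H₀ = 1.3511 rad = 77.41°.

H₀ = 77.4°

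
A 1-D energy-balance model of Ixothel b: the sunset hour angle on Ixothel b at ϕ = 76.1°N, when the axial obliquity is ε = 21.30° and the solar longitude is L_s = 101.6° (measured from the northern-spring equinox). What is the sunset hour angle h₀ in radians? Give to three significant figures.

Solar declination: sin δ = sin ε · sin L_s = sin 21.30° × sin 101.6° = 0.35583, so δ = +20.844°.
Sunrise equation: cos h₀ = −tan ϕ · tan δ = -1.5385 ≤ −1, so the host star never sets (polar day) and h₀ = π.

h₀ = 3.14 rad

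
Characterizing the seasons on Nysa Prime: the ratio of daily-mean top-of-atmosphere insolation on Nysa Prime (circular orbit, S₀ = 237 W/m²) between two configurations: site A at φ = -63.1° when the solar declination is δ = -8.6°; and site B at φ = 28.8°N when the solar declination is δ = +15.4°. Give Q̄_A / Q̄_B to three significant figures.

— Configuration A (φ=-63.1°):
cos H₀ = −tan(-63.1°) tan(-8.600°) = -0.2981, H₀ = 1.8735 rad.
Bracket: H₀ sin φ sin δ + cos φ cos δ sin H₀ = 1.8735×-0.89180×-0.14954 + 0.45243×0.98876×0.95453 = 0.249850 + 0.427004 = 0.676854.
Q̄ = (S₀/π) × [bracket] = (237/π) × 0.676854 = 51.061 W/m².
— Configuration B (φ=+28.8°):
cos H₀ = −tan(+28.8°) tan(+15.400°) = -0.1514, H₀ = 1.7228 rad.
Bracket: H₀ sin φ sin δ + cos φ cos δ sin H₀ = 1.7228×0.48175×0.26556 + 0.87631×0.96410×0.98847 = 0.220404 + 0.835109 = 1.055513.
Q̄ = (S₀/π) × [bracket] = (237/π) × 1.055513 = 79.627 W/m².
Ratio Q̄_A / Q̄_B = 51.061 / 79.627 = 0.6413.

Q̄_A / Q̄_B ≈ 0.641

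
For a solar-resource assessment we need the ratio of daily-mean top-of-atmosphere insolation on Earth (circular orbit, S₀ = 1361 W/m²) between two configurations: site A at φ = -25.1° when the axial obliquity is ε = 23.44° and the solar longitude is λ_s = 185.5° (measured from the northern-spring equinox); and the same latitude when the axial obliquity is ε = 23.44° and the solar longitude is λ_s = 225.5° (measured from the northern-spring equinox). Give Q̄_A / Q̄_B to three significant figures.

— Configuration A (φ=-25.1°):
Solar declination: sin δ = sin ε · sin λ_s = sin 23.44° × sin 185.5° = -0.03813, so δ = -2.185°.
cos H₀ = −tan(-25.1°) tan(-2.185°) = -0.0179, H₀ = 1.5887 rad.
Bracket: H₀ sin φ sin δ + cos φ cos δ sin H₀ = 1.5887×-0.42420×-0.03813 + 0.90557×0.99927×0.99984 = 0.025697 + 0.904764 = 0.930461.
Q̄ = (S₀/π) × [bracket] = (1361/π) × 0.930461 = 403.09 W/m².
— Configuration B (φ=-25.1°):
Solar declination: sin δ = sin ε · sin λ_s = sin 23.44° × sin 225.5° = -0.28372, so δ = -16.483°.
cos H₀ = −tan(-25.1°) tan(-16.483°) = -0.1386, H₀ = 1.7098 rad.
Bracket: H₀ sin φ sin δ + cos φ cos δ sin H₀ = 1.7098×-0.42420×-0.28372 + 0.90557×0.95891×0.99035 = 0.205781 + 0.859980 = 1.065761.
Q̄ = (S₀/π) × [bracket] = (1361/π) × 1.065761 = 461.71 W/m².
Ratio Q̄_A / Q̄_B = 403.09 / 461.71 = 0.8730.

Q̄_A / Q̄_B ≈ 0.873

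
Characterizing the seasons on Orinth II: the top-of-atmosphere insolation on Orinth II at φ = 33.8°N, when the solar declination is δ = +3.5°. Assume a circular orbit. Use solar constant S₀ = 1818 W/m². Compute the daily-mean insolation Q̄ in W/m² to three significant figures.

cos H₀ = −tan(+33.8°) tan(+3.500°) = -0.0409, H₀ = 1.6118 rad.
Bracket: H₀ sin φ sin δ + cos φ cos δ sin H₀ = 1.6118×0.55630×0.06105 + 0.83098×0.99813×0.99916 = 0.054740 + 0.828729 = 0.883469.
Q̄ = (S₀/π) × [bracket] = (1818/π) × 0.883469 = 511.3 W/m².

Q̄ ≈ 511 W/m²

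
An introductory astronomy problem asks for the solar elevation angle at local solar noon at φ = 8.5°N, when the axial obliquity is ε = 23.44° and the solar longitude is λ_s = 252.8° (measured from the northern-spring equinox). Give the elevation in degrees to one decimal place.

Solar declination: sin δ = sin ε · sin λ_s = sin 23.44° × sin 252.8° = -0.38000, so δ = -22.334°.
At local noon the hour angle is zero, so the zenith angle equals |φ − δ| = |+8.5° − (-22.334°)| = 30.834°.
Elevation = 90° − 30.834° = 59.2°.

59.2°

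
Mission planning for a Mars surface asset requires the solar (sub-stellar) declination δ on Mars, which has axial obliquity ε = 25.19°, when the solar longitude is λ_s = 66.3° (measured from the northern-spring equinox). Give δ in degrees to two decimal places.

sin δ = sin ε · sin λ_s = sin 25.19° × sin 66.3° = 0.389726.
δ = arcsin(0.389726) = +22.94°.

δ = +22.94°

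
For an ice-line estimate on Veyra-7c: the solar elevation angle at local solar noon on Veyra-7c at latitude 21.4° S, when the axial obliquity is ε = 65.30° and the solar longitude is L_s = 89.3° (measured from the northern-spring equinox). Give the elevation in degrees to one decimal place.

3.3°

Solar declination: sin δ = sin ε · sin L_s = sin 65.30° × sin 89.3° = 0.90844, so δ = +65.291°.
At local noon the hour angle is zero, so the zenith angle equals |ϕ − δ| = |-21.4° − (+65.291°)| = 86.691°.
Elevation = 90° − 86.691° = 3.3°.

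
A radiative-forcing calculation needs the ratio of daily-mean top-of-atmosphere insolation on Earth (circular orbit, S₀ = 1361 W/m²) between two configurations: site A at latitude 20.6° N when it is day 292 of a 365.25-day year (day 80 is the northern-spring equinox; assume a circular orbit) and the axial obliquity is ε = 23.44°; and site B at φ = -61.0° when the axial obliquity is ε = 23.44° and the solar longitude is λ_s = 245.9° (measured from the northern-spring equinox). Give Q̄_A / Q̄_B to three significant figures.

— Configuration A (φ=+20.6°):
Solar longitude: λ_s = 360° × (292 − 80)/365.25 = 208.953°.
sin δ = sin 23.44° × sin 208.953° = -0.19256, so δ = -11.103°.
cos H₀ = −tan(+20.6°) tan(-11.103°) = 0.0738, H₀ = 1.4970 rad.
Bracket: H₀ sin φ sin δ + cos φ cos δ sin H₀ = 1.4970×0.35184×-0.19256 + 0.93606×0.98128×0.99728 = -0.101422 + 0.916039 = 0.814617.
Q̄ = (S₀/π) × [bracket] = (1361/π) × 0.814617 = 352.91 W/m².
— Configuration B (φ=-61.0°):
Solar declination: sin δ = sin ε · sin λ_s = sin 23.44° × sin 245.9° = -0.36311, so δ = -21.292°.
cos H₀ = −tan(-61.0°) tan(-21.292°) = -0.7031, H₀ = 2.3505 rad.
Bracket: H₀ sin φ sin δ + cos φ cos δ sin H₀ = 2.3505×-0.87462×-0.36311 + 0.48481×0.93174×0.71113 = 0.746479 + 0.321229 = 1.067708.
Q̄ = (S₀/π) × [bracket] = (1361/π) × 1.067708 = 462.55 W/m².
Ratio Q̄_A / Q̄_B = 352.91 / 462.55 = 0.7630.

Q̄_A / Q̄_B ≈ 0.763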